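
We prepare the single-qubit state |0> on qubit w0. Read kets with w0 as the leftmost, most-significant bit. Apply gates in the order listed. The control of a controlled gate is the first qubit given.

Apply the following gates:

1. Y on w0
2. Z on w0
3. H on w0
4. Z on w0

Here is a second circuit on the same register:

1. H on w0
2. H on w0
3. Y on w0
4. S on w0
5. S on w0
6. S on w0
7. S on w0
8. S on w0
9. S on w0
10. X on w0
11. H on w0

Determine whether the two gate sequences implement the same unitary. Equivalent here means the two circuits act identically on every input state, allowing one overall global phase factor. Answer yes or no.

Yes: on every input state the two circuits agree up to one overall phase factor.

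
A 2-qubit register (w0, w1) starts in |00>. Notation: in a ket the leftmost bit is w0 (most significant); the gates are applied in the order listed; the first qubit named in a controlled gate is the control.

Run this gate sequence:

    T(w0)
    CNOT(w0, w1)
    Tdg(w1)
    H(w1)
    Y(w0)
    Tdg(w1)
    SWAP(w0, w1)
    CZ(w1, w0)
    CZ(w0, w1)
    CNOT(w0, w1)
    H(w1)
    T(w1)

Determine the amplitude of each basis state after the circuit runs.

The final amplitudes are I/2 on |00>, -exp(3*I*pi/4)/2 on |01>, exp(I*pi/4)/2 on |10>, I/2 on |11>.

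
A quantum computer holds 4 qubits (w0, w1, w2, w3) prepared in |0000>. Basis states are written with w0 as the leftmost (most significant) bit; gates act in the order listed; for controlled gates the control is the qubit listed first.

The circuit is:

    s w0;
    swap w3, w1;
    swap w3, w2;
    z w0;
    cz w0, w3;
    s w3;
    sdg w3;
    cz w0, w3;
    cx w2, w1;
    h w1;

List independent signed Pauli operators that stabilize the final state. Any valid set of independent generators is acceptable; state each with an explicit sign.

The final state is stabilized by the group generated by +IXII, +ZIII, +IIZI, +IIIZ; other independent generating sets are equally valid.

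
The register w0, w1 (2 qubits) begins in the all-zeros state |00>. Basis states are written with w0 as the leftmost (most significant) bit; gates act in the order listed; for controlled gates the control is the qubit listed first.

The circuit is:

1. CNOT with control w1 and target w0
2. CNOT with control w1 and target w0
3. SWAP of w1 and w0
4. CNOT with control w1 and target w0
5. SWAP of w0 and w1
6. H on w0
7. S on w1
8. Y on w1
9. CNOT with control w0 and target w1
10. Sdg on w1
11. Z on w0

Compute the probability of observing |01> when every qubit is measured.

The probability of measuring |01> is 1/2. Key observation: gates 1-2 undo each other exactly, leaving only the rest of the circuit to track.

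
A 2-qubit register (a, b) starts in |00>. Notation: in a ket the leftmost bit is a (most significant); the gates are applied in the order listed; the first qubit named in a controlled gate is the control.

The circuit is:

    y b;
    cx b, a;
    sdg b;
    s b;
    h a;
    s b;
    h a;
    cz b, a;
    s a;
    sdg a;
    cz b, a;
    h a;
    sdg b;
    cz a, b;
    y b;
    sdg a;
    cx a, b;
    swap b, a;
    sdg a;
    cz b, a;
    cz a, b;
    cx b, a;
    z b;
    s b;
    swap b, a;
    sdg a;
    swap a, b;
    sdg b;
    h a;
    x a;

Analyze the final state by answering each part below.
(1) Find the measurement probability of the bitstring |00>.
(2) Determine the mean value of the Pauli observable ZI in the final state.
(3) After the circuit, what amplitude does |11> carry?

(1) A full measurement returns |00> with probability 1/4.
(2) The expectation value of ZI is 0.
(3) The final state's coefficient on |11> equals -I/2.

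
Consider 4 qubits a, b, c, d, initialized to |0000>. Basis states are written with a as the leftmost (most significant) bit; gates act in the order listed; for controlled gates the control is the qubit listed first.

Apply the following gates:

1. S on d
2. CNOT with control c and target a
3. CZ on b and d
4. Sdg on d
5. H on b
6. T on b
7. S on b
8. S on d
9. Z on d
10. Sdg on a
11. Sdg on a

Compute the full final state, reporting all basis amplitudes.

After the circuit, the state carries amplitude sqrt(2)/2 on |0000>, sqrt(2)*exp(3*I*pi/4)/2 on |0100>, and 0 on every other basis state.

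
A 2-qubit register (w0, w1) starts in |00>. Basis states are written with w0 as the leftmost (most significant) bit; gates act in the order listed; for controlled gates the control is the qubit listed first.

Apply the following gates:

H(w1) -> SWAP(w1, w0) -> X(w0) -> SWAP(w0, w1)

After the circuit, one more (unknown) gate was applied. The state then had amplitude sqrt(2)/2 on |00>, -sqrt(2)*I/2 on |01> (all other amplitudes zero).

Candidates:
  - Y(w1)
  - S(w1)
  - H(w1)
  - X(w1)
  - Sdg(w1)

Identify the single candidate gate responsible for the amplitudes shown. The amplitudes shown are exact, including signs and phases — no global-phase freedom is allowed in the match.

The unique candidate consistent with the amplitudes is Sdg(w1).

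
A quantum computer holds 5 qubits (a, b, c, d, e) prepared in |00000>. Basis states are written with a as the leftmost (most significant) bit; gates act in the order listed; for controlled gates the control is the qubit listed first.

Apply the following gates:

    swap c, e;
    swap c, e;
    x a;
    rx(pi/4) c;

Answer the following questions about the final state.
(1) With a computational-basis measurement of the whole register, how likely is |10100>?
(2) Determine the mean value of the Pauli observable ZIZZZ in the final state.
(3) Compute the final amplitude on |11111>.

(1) Outcome |10100> occurs with probability 1/2 - sqrt(2)/4. Key observation: steps 1-2 multiply out to the identity, so the circuit reduces to the remaining gates.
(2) The expectation value of ZIZZZ is -sqrt(2)/2.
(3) The amplitude on |11111> is 0.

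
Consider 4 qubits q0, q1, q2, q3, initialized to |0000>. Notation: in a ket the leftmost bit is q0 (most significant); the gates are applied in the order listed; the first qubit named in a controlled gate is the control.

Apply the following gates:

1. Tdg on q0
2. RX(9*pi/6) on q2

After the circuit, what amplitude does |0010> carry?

The amplitude on |0010> is -sqrt(2)*I/2.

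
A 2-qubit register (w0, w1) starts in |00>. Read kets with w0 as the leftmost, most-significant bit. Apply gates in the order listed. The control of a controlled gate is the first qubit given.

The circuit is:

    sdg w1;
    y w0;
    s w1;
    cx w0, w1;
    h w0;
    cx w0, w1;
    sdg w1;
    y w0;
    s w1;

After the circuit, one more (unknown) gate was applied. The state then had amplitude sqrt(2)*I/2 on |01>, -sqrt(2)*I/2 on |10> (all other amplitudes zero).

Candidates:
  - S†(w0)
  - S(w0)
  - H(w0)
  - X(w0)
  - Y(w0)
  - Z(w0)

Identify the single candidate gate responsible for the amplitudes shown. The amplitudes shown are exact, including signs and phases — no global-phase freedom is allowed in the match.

It was Y(w0) that produced the state shown.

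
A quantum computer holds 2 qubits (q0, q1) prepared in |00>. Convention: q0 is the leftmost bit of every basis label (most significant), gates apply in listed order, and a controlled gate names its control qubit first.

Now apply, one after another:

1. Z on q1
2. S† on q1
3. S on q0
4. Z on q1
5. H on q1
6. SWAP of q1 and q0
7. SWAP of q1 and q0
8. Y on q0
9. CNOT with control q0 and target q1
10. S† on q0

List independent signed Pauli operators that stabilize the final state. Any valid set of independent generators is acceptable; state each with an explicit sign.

The final state is stabilized by the group generated by +IX, -ZI; other independent generating sets are equally valid.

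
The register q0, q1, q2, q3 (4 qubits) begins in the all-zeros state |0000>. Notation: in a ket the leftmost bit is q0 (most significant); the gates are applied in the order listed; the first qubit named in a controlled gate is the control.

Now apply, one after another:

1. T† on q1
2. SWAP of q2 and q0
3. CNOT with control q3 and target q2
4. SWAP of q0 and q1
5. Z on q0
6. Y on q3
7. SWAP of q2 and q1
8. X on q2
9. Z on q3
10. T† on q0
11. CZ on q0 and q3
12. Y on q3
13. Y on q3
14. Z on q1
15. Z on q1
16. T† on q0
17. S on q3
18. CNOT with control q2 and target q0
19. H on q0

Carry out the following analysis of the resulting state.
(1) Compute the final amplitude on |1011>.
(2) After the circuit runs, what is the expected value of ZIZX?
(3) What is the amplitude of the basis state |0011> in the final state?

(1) The final state's coefficient on |1011> equals -sqrt(2)/2.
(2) In the final state, ZIZX has expectation 0.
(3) The amplitude on |0011> is sqrt(2)/2.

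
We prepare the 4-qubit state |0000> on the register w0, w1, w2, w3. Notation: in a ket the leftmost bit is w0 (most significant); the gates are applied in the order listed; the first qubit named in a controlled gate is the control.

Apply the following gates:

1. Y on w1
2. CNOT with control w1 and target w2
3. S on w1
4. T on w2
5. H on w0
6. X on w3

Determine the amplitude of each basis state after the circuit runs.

After the circuit, the state carries amplitude -sqrt(2)*exp(I*pi/4)/2 on |0111>, -sqrt(2)*exp(I*pi/4)/2 on |1111>, and 0 on every other basis state.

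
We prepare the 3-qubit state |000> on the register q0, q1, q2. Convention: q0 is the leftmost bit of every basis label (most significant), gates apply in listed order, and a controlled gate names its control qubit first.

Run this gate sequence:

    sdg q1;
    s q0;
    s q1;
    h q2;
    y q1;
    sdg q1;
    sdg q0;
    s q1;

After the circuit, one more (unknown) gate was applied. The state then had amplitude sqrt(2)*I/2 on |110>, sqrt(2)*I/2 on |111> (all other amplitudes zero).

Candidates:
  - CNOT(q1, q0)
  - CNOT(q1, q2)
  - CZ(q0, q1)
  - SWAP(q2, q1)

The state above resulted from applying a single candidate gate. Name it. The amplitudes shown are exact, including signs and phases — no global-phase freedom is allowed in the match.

It was CNOT(q1, q0) that produced the state shown.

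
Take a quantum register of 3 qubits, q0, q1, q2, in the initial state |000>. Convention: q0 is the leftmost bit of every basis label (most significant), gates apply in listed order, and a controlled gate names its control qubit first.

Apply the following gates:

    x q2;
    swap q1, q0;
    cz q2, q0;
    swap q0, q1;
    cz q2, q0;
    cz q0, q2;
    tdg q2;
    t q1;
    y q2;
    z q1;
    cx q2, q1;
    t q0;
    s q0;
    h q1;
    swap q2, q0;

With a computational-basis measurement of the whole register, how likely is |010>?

Outcome |010> occurs with probability 1/2.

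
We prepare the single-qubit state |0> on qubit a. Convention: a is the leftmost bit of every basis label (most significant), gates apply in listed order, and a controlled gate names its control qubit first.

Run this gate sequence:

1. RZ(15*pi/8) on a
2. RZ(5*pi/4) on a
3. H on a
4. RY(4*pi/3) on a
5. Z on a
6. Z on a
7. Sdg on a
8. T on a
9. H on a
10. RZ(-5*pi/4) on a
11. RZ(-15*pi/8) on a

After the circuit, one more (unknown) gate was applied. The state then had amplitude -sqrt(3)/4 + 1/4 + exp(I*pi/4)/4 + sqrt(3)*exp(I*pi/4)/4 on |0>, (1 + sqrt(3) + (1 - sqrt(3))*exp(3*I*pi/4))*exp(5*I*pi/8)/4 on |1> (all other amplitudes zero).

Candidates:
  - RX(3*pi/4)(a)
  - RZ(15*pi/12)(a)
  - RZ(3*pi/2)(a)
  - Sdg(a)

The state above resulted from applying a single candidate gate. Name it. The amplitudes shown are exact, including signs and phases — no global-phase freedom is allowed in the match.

It was RZ(3*pi/2)(a) that produced the state shown.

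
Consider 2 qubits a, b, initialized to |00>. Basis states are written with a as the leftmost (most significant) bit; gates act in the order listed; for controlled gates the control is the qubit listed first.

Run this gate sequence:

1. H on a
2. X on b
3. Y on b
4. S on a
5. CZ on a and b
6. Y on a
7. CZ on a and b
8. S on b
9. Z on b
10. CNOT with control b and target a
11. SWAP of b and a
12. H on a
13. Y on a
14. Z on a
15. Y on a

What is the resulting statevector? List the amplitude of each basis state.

The final amplitudes are I/2 on |00>, -1/2 on |01>, -I/2 on |10>, 1/2 on |11>.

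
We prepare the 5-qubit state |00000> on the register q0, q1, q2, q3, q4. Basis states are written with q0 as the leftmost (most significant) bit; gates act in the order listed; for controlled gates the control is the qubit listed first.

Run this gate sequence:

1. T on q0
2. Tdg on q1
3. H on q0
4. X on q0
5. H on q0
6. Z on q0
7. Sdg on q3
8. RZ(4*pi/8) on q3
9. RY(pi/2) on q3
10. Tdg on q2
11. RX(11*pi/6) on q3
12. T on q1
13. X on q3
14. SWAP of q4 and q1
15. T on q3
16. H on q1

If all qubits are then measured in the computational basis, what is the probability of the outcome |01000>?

The probability of measuring |01000> is 1/4. Key observation: gates 3-6 undo each other exactly, leaving only the rest of the circuit to track.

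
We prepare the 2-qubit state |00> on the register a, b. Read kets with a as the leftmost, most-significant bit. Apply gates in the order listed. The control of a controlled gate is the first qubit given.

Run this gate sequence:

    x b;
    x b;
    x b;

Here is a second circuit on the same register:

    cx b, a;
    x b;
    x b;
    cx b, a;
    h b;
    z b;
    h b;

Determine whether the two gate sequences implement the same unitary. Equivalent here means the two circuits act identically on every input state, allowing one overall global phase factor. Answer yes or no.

Yes: on every input state the two circuits agree up to one overall phase factor.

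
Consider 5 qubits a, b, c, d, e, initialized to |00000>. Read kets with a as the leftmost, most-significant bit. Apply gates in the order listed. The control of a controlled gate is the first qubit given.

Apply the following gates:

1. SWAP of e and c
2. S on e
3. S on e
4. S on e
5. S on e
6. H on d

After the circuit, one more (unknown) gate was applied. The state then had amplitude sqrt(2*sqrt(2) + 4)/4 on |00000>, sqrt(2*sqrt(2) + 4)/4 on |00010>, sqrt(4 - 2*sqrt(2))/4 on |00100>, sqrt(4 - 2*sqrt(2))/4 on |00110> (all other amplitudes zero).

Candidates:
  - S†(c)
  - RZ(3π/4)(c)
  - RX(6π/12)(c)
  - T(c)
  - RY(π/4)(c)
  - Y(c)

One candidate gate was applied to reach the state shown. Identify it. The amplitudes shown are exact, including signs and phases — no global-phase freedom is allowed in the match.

It was RY(π/4)(c) that produced the state shown. Key observation: gates 2-5 undo each other exactly, leaving only the rest of the circuit to track.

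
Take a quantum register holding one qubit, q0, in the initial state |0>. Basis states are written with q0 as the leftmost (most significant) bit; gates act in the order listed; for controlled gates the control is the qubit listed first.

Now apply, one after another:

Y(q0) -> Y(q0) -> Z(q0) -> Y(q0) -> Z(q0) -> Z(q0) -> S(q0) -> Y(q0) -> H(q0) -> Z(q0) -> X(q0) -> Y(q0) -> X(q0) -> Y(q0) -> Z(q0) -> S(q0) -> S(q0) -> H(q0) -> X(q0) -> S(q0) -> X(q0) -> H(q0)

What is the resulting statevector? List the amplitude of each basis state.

The final amplitudes are -sqrt(2)*I/2 on |0>, sqrt(2)*I/2 on |1>.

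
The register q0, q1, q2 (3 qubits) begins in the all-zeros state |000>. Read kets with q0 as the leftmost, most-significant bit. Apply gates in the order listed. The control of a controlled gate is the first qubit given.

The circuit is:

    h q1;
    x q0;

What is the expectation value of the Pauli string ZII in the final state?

The observable ZII averages to -1.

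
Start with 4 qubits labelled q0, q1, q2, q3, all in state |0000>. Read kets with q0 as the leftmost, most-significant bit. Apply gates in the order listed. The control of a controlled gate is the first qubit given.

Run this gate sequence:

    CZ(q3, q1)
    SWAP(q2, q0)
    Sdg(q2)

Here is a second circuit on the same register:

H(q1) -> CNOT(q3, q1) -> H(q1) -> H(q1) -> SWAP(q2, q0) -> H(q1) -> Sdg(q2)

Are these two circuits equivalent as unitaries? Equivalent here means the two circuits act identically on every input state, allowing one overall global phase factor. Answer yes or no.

Yes: on every input state the two circuits agree up to one overall phase factor.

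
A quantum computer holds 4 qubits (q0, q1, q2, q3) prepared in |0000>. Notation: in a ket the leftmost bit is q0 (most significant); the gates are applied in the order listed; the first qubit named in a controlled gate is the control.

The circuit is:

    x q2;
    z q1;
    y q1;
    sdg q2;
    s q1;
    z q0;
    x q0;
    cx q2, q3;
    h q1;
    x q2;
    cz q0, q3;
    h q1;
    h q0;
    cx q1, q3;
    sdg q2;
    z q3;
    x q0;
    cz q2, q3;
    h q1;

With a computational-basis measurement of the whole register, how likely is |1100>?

Outcome |1100> occurs with probability 1/4.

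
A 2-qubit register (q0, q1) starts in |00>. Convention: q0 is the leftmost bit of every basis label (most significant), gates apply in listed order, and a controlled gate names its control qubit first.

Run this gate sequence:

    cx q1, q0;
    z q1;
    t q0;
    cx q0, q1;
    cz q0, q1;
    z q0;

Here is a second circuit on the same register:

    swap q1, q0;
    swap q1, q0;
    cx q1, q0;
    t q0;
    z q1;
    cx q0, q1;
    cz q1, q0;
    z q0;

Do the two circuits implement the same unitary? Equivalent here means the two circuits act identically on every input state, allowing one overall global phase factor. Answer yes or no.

Yes — the two circuits implement the same unitary up to a global phase.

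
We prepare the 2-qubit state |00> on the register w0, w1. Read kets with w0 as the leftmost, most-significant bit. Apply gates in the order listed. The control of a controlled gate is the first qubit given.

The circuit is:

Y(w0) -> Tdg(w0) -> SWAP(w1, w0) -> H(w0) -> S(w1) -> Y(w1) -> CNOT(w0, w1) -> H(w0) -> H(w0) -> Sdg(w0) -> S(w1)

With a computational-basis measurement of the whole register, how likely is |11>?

A full measurement returns |11> with probability 1/2.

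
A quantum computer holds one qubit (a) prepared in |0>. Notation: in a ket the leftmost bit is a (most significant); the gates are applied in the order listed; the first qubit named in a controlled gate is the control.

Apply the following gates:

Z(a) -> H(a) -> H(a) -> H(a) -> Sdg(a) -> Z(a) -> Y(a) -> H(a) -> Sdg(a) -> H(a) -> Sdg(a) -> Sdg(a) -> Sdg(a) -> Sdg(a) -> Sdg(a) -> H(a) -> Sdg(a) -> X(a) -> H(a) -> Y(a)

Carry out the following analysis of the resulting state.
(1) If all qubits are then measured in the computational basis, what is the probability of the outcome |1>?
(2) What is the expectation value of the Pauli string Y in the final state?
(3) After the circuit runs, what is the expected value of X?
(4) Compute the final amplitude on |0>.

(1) Outcome |1> occurs with probability 1/2.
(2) The expectation value of Y is 1.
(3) In the final state, X has expectation 0.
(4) The amplitude on |0> is sqrt(2)/2.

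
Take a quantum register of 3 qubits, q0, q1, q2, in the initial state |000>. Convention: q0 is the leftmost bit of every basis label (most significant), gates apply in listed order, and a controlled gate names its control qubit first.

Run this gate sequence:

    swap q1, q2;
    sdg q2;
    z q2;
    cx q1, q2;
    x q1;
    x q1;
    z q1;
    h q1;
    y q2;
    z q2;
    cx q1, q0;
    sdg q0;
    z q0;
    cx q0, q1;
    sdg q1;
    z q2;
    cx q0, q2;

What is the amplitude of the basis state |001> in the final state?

The amplitude on |001> is sqrt(2)*I/2.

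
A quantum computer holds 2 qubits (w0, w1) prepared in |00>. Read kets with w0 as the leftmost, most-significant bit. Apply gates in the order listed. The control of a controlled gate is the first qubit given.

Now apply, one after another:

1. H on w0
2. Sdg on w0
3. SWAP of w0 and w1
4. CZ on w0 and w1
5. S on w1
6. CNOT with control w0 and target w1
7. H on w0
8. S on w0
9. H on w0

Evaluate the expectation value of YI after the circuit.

The observable YI averages to -1.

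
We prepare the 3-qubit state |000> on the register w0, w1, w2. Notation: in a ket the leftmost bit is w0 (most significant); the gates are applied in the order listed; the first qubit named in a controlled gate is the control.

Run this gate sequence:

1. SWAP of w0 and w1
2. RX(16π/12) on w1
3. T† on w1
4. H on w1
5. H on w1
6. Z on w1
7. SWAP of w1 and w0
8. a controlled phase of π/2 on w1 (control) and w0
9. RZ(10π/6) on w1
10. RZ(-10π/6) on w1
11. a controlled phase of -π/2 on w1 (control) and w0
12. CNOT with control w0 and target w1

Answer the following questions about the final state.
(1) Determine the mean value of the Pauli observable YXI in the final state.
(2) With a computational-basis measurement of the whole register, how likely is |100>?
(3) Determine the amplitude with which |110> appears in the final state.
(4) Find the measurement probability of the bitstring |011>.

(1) In the final state, YXI has expectation -sqrt(6)/4.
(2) A full measurement returns |100> with probability 0.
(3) The final state's coefficient on |110> equals sqrt(3)*exp(I*pi/4)/2.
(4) Outcome |011> occurs with probability 0.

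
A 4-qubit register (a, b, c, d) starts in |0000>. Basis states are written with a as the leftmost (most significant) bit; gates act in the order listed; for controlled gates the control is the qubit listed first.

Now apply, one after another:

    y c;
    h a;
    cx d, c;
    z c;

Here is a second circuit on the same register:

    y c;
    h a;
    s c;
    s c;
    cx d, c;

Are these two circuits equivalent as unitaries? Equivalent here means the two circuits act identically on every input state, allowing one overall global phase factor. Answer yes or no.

No, they are not equivalent — no single phase factor reconciles the two unitaries.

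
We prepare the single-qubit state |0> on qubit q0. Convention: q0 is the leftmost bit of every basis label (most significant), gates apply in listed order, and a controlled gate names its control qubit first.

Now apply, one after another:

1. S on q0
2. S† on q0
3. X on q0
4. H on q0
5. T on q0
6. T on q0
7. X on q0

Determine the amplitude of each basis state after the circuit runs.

The final amplitudes are -sqrt(2)*I/2 on |0>, sqrt(2)/2 on |1>.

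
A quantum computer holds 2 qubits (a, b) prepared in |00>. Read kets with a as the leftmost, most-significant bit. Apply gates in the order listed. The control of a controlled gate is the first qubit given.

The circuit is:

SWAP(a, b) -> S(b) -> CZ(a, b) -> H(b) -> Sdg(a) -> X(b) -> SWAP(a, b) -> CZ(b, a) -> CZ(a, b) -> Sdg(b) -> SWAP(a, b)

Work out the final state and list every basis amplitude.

After the circuit, the state carries amplitude sqrt(2)/2 on |00>, sqrt(2)/2 on |01>, 0 on |10>, 0 on |11>.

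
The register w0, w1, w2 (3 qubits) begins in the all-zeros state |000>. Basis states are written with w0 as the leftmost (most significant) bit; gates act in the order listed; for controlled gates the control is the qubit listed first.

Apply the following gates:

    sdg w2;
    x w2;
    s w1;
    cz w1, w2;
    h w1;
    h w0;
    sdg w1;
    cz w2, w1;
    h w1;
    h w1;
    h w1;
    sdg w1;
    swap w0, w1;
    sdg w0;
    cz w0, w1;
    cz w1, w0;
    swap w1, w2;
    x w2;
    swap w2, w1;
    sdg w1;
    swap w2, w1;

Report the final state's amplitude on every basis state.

The resulting statevector has amplitude 0 on |000>, 0 on |001>, sqrt(2)*(1 + I)/4 on |010>, sqrt(2)*(1 - I)/4 on |011>, 0 on |100>, 0 on |101>, sqrt(2)*(-1 + I)/4 on |110>, sqrt(2)*(1 + I)/4 on |111>. Key observation: gates 10-11 undo each other exactly, leaving only the rest of the circuit to track.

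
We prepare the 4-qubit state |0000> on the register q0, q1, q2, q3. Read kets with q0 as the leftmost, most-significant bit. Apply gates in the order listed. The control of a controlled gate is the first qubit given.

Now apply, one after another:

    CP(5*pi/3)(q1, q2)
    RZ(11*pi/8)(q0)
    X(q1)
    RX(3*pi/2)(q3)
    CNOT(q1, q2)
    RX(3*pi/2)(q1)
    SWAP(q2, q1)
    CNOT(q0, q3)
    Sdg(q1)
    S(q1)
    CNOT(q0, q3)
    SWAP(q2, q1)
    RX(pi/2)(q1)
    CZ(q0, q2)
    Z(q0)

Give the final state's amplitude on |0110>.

|0110> carries amplitude -sqrt(2)*exp(5*I*pi/16)/2 in the final state. Key observation: gates 7-12 undo each other exactly, leaving only the rest of the circuit to track.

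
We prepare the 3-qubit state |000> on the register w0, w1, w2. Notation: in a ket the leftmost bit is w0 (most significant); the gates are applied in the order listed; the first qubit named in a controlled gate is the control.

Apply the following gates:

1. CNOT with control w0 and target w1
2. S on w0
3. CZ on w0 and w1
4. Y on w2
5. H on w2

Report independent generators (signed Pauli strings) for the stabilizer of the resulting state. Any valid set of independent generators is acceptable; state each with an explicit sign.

The stabilizer group can be generated by -IIX, +ZII, +IZI, among other valid generating sets.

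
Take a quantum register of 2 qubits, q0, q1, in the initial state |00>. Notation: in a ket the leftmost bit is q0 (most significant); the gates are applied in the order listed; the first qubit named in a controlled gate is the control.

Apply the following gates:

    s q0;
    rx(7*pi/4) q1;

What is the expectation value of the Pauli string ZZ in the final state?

The expectation value of ZZ is sqrt(2)/2.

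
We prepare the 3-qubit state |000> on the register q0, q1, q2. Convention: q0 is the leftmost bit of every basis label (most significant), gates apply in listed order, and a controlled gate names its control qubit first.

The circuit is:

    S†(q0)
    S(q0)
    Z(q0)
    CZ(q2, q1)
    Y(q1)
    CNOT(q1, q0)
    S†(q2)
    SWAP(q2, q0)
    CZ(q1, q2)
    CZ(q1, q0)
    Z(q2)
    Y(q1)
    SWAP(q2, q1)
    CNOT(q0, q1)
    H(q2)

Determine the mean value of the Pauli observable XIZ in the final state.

The expectation value of XIZ is 0.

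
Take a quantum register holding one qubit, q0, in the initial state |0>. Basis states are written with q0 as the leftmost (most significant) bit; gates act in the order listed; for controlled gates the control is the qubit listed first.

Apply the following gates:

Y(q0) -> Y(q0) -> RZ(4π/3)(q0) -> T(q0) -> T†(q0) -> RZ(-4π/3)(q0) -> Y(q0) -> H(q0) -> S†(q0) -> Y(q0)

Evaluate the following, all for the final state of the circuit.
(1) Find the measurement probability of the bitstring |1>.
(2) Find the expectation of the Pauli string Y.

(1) A full measurement returns |1> with probability 1/2. Key observation: the block from step 2 through step 7 cancels to the identity and can be dropped.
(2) In the final state, Y has expectation 1.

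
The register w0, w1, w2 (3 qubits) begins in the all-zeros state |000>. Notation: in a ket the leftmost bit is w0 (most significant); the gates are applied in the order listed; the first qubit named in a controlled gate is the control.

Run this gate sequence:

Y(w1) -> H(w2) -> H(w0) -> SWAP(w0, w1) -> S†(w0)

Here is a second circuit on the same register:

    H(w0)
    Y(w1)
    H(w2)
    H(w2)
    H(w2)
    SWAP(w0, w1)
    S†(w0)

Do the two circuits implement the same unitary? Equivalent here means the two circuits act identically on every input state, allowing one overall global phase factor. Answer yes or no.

Yes — the two circuits implement the same unitary up to a global phase.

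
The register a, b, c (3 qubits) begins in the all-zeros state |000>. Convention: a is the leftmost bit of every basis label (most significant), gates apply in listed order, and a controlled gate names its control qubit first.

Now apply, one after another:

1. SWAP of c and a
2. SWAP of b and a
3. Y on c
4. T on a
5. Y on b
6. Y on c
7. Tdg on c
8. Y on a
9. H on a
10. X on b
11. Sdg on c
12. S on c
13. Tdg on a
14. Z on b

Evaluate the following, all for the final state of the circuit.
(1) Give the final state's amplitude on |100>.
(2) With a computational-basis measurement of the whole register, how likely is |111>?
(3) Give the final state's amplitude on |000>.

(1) |100> carries amplitude -sqrt(2)*exp(3*I*pi/4)/2 in the final state.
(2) The probability of measuring |111> is 0.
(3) The final state's coefficient on |000> equals -sqrt(2)/2.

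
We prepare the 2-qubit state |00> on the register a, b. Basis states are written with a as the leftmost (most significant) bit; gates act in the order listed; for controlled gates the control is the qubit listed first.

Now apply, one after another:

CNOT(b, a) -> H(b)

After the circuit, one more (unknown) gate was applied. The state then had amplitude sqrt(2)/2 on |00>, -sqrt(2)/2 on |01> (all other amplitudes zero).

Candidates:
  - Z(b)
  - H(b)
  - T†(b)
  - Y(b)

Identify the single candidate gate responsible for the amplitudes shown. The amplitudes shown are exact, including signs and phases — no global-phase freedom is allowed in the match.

The unique candidate consistent with the amplitudes is Z(b).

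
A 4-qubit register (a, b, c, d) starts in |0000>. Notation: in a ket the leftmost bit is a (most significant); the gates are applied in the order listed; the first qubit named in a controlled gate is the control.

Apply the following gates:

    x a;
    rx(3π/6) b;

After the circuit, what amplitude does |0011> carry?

The final state's coefficient on |0011> equals 0.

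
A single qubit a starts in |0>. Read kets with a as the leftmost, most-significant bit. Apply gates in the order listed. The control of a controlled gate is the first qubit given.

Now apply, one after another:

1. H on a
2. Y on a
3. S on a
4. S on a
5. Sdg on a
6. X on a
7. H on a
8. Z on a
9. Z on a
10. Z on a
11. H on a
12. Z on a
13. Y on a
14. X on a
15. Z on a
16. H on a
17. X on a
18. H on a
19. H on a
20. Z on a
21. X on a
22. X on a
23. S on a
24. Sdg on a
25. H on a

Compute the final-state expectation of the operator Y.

The expectation value of Y is 1.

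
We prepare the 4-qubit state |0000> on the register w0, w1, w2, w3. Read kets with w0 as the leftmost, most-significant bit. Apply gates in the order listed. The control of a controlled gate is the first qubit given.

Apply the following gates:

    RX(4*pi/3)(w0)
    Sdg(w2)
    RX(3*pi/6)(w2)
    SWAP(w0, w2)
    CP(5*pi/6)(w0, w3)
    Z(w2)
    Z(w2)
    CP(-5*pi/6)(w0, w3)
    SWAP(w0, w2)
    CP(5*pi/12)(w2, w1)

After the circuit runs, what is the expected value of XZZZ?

The expectation value of XZZZ is 0. Key observation: the block from step 4 through step 9 cancels to the identity and can be dropped.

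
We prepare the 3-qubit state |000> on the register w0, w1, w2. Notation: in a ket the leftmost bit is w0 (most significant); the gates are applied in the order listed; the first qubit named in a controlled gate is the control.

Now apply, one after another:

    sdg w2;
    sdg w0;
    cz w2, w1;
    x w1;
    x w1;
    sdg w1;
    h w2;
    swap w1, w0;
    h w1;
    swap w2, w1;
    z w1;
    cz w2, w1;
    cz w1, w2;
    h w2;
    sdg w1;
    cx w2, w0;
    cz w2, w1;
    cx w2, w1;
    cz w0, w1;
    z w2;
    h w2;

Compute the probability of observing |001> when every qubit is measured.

Outcome |001> occurs with probability 1/4.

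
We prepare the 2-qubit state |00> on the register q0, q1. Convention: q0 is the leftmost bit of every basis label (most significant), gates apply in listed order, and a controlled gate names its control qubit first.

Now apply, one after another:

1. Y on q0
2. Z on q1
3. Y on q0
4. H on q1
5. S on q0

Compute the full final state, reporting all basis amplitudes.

The resulting statevector has amplitude sqrt(2)/2 on |00>, sqrt(2)/2 on |01>, 0 on |10>, 0 on |11>.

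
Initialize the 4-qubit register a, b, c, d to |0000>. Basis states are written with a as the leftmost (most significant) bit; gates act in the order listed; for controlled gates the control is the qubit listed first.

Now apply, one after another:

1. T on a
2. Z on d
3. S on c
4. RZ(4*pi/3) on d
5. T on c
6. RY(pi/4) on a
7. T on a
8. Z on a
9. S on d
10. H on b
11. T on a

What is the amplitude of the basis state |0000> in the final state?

The final state's coefficient on |0000> equals -sqrt(2*sqrt(2) + 4)*exp(I*pi/3)/4.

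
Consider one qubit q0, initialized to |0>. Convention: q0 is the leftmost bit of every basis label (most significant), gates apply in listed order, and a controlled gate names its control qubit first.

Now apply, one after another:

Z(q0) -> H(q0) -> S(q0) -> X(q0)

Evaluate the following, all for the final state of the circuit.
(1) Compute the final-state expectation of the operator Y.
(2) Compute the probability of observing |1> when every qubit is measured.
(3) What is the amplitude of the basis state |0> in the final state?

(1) The observable Y averages to -1.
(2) The probability of measuring |1> is 1/2.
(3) The amplitude on |0> is sqrt(2)*I/2.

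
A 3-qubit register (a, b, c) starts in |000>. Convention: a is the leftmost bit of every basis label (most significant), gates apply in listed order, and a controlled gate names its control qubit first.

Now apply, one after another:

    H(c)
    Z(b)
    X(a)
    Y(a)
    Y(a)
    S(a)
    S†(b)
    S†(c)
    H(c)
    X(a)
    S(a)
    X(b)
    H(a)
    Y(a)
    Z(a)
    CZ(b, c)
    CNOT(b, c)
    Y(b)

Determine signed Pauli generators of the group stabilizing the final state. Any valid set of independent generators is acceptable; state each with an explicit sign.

The final state is stabilized by the group generated by +XII, +IIY, +IZI; other independent generating sets are equally valid.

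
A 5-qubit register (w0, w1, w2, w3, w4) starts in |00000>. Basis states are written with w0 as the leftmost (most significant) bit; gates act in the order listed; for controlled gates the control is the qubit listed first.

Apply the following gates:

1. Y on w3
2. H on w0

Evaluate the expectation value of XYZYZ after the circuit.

The observable XYZYZ averages to 0.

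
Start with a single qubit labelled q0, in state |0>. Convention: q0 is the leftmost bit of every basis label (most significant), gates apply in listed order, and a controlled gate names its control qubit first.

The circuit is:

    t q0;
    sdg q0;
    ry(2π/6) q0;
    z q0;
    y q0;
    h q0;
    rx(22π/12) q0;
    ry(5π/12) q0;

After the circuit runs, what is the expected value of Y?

The expectation value of Y is sqrt(3)/4.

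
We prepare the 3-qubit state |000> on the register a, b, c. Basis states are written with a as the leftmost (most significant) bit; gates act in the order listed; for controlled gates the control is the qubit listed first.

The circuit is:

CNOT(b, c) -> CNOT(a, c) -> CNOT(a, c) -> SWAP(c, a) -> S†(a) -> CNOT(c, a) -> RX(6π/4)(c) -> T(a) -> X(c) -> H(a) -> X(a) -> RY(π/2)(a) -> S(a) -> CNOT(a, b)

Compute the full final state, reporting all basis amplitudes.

After the circuit, the state carries amplitude sqrt(2)/2 on |110>, -sqrt(2)*I/2 on |111>, and 0 on every other basis state. Key observation: gates 2-3 undo each other exactly, leaving only the rest of the circuit to track.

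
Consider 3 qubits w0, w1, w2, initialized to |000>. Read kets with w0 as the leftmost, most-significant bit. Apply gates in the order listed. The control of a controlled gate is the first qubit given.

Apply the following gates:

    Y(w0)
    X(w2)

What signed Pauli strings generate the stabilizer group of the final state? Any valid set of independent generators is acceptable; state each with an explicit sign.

The stabilizer group can be generated by -ZII, +IZI, -IIZ, among other valid generating sets.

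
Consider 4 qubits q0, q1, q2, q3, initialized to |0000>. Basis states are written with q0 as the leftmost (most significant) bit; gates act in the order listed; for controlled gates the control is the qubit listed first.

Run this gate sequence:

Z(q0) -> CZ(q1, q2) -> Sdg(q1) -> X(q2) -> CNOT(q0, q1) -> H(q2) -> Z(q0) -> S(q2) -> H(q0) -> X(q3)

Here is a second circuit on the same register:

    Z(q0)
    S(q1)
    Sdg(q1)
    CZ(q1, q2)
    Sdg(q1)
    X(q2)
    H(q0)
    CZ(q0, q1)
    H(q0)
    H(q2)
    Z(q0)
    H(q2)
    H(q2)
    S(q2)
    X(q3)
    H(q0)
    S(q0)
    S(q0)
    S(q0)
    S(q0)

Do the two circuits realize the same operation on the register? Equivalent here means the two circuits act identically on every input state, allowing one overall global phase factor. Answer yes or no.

No — the two circuits implement different unitaries, even allowing a global phase.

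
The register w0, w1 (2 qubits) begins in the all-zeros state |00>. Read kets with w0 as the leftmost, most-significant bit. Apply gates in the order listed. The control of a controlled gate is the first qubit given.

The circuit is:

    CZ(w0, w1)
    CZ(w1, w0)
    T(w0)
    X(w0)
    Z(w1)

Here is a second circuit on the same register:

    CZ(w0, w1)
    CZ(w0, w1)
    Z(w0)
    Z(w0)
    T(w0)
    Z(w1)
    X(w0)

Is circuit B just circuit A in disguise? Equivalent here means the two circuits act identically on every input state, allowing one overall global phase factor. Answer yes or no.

Yes, they are equivalent — the unitaries differ by at most a global phase.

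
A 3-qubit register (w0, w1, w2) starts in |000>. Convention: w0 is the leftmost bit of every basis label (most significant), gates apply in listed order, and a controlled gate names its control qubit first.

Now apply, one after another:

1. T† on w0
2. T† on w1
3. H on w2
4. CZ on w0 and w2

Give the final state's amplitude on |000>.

|000> carries amplitude sqrt(2)/2 in the final state.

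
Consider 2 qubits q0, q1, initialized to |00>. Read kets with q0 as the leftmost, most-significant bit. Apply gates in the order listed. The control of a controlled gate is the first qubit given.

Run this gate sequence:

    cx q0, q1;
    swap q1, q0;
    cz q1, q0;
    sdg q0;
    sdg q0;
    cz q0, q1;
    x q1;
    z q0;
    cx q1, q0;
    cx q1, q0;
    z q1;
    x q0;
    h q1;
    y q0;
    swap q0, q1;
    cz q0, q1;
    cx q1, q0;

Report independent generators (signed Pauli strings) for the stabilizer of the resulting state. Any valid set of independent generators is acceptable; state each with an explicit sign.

The final state is stabilized by the group generated by -XI, +IZ; other independent generating sets are equally valid.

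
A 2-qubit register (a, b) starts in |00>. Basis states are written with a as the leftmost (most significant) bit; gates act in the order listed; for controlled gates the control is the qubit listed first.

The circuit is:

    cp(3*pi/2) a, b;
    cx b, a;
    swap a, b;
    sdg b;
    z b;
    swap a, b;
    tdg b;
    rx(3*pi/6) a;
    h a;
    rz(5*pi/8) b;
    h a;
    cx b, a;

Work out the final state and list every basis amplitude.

After the circuit, the state carries amplitude -sqrt(2)*exp(11*I*pi/16)/2 on |00>, 0 on |01>, -sqrt(2)*exp(3*I*pi/16)/2 on |10>, 0 on |11>.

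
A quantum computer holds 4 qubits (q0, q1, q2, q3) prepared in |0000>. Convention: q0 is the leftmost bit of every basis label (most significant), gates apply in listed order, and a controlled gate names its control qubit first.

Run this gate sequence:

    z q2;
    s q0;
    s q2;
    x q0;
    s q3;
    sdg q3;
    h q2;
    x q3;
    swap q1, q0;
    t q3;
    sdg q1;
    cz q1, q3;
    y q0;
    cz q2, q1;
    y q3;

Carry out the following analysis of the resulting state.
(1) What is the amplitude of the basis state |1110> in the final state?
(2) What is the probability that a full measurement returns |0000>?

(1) |1110> carries amplitude -sqrt(2)*exp(3*I*pi/4)/2 in the final state.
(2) The probability of measuring |0000> is 0.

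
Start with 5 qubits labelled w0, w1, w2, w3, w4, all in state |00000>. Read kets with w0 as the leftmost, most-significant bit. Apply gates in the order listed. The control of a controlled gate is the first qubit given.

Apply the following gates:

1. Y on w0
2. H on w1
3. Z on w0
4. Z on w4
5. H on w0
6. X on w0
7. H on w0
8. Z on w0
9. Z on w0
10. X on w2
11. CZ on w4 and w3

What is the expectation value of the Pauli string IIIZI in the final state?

The expectation value of IIIZI is 1. Key observation: gates 5-8 undo each other exactly, leaving only the rest of the circuit to track.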